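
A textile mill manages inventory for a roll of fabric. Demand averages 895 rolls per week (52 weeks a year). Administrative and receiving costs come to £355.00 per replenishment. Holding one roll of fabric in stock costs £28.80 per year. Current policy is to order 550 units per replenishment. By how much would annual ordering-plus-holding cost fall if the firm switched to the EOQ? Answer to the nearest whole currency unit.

Extra cost ≈ £7,111 per year

Annual demand D = 895 × 52 = 46,540.
EOQ = √(2DS/H) = √(2 × 46,540 × 355 / 28.8) ≈ 1071.14.
Cost at Q* = (D/Q*)S + (Q*/2)H = √(2DSH) ≈ £30,848.82.
Cost at Q = 550: (46,540/550)×355 + (550/2)×28.8 = £30,039.45 + £7,920.00 = £37,959.45.
Excess = £37,959.45 − £30,848.82 = £7,110.63.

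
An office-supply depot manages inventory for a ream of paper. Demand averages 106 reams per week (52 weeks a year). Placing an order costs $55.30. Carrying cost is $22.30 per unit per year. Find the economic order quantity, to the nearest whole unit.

Annual demand D = 106 × 52 = 5,512.
EOQ = √(2DS / H) = √(2 × 5,512 × 55.3 / 22.3).
= √(609,627.2 / 22.3) = √27,337.5426 ≈ 165.341.

Q* ≈ 165 reams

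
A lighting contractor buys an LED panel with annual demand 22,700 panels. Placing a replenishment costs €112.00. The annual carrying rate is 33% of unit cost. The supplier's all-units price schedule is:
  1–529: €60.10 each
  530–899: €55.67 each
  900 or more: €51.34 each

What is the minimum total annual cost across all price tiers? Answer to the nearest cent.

Holding cost per unit per year at price C is H = 0.33·C.
Candidates are each tier's EOQ (if it falls in that tier) and each price-break quantity.
EOQ at €60.10 = 506.3 (feasible in tier 1): TC = 22,700×€60.10 + (22,700/506.3)×112 + (506.3/2)×0.33×€60.10 = €1,374,312.25.
EOQ at €55.67 = 526.1 < 530, so use break Q=530: TC = 22,700×€55.67 + (22,700/530.0)×112 + (530.0/2)×0.33×€55.67 = €1,273,374.32.
EOQ at €51.34 = 547.8 < 900, so use break Q=900: TC = 22,700×€51.34 + (22,700/900.0)×112 + (900.0/2)×0.33×€51.34 = €1,175,866.88.
Lowest total cost among the candidates is at Q = 900.0.

TC* ≈ €1,175,866.88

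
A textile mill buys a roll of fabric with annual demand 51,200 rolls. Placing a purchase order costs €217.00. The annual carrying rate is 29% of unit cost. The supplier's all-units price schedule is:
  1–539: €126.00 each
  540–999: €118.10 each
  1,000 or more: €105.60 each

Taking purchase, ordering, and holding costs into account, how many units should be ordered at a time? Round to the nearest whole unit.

Holding cost per unit per year at price C is H = 0.29·C.
Evaluate total cost at each tier's feasible EOQ or, if the EOQ is below the tier, at the tier's minimum quantity.
Tier 1 (€126.00): EOQ = 779.8 exceeds tier's upper bound 539, so this tier is dominated.
EOQ at €118.10 = 805.5 (feasible in tier 2): TC = 51,200×€118.10 + (51,200/805.5)×217 + (805.5/2)×0.29×€118.10 = €6,074,306.96.
EOQ at €105.60 = 851.8 < 1000, so use break Q=1000: TC = 51,200×€105.60 + (51,200/1000.0)×217 + (1000.0/2)×0.29×€105.60 = €5,433,142.40.
Lowest total cost is €5,433,142.40 at Q = 1000.0.

Q* ≈ 1,000 rolls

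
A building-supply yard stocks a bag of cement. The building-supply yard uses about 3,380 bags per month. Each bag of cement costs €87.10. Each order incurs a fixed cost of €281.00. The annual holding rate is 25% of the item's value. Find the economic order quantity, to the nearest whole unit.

Q* ≈ 1,023 bags

Annual demand D = 3,380 × 12 = 40,560.
Holding cost H = 0.25 × €87.10 = €21.7750 per unit per year.
EOQ = √(2DS / H) = √(2 × 40,560 × 281 / 21.775).
= √(22,794,720 / 21.775) = √1,046,829.8507 ≈ 1023.147.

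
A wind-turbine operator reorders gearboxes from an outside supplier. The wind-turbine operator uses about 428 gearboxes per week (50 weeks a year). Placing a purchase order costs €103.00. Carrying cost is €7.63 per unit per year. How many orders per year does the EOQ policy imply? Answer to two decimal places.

N ≈ 28.15 orders per year

Annual demand D = 428 × 50 = 21,400.
EOQ = √(2DS/H) = √(2 × 21,400 × 103 / 7.63) ≈ 760.11.
Orders per year = D / Q* = 21,400 / 760.11 ≈ 28.154.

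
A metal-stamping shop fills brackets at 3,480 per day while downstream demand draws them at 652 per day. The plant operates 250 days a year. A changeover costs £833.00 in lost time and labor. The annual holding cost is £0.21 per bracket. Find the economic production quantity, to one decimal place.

Q* ≈ 39,890.7 brackets

Annual demand D = 652 × 250 = 163,000.
Production build-up factor (1 − d/p) = 1 − 652/3,480 = 0.8126.
Q* = √(2DS / (H(1 − d/p))) = √(2 × 163,000 × 833 / (0.21 × 0.8126)).
= √(271,558,000 / 0.1707) ≈ 39890.692.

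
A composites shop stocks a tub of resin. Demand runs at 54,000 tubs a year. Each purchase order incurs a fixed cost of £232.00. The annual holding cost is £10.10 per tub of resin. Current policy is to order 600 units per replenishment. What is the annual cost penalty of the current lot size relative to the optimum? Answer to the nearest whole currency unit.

Extra cost ≈ £8,002 per year

EOQ = √(2DS/H) = √(2 × 54,000 × 232 / 10.1) ≈ 1575.05.
Cost at Q* = (D/Q*)S + (Q*/2)H = √(2DSH) ≈ £15,908.04.
Cost at Q = 600: (54,000/600)×232 + (600/2)×10.1 = £20,880.00 + £3,030.00 = £23,910.00.
Excess = £23,910.00 − £15,908.04 = £8,001.96.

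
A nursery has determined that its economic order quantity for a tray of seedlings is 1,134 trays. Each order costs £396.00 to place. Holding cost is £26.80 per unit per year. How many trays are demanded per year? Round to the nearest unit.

D ≈ 43,515 trays per year

Squaring Q* = √(2DS/H) gives Q*² = 2DS/H.
From Q* = √(2DS/H): D = Q*²H / (2S) = 1,134² × 26.8 / (2 × 396) = 43514.673.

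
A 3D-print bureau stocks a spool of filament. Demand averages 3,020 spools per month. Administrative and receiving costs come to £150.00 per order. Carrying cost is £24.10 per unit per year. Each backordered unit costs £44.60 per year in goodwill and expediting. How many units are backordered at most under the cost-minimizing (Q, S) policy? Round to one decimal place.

S* ≈ 292.4 spools

Annual demand D = 3,020 × 12 = 36,240.
With planned backorders, Q* = √(2DS/H) · √((H+B)/B).
√(2DS/H) = √(2 × 36,240 × 150 / 24.1) = 671.655.
√((H+B)/B) = √((24.1+44.6)/44.6) = 1.2411.
Q* ≈ 833.599.
S* = Q* · H/(H+B) = 833.599 × 24.1/68.7 ≈ 292.427.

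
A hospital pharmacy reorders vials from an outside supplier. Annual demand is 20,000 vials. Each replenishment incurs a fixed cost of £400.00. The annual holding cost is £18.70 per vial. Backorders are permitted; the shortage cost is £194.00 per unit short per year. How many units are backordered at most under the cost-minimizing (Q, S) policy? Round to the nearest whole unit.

S* ≈ 85 vials

With planned backorders, Q* = √(2DS/H) · √((H+B)/B).
√(2DS/H) = √(2 × 20,000 × 400 / 18.7) = 924.995.
√((H+B)/B) = √((18.7+194)/194) = 1.0471.
Q* ≈ 968.550.
S* = Q* · H/(H+B) = 968.550 × 18.7/212.7 ≈ 85.152.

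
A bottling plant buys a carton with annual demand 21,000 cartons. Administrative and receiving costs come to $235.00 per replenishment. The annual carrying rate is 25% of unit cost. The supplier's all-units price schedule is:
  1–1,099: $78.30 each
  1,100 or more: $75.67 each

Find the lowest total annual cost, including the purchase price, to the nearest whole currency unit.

Holding cost per unit per year at price C is H = 0.25·C.
For each price level, check whether its EOQ is feasible; otherwise the best quantity at that price is the breakpoint.
EOQ at $78.30 = 710.1 (feasible in tier 1): TC = 21,000×$78.30 + (21,000/710.1)×235 + (710.1/2)×0.25×$78.30 = $1,658,199.83.
EOQ at $75.67 = 722.3 < 1100, so use break Q=1100: TC = 21,000×$75.67 + (21,000/1100.0)×235 + (1100.0/2)×0.25×$75.67 = $1,603,960.99.
Lowest total cost among the candidates is at Q = 1100.0.

TC* ≈ $1,603,961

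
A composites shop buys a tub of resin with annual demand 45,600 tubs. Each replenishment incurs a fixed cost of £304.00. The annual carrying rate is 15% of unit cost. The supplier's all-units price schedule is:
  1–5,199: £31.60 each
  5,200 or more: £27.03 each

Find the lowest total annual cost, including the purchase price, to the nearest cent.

Holding cost per unit per year at price C is H = 0.15·C.
Candidates are each tier's EOQ (if it falls in that tier) and each price-break quantity.
EOQ at £31.60 = 2418.5 (feasible in tier 1): TC = 45,600×£31.60 + (45,600/2418.5)×304 + (2418.5/2)×0.15×£31.60 = £1,452,423.66.
EOQ at £27.03 = 2615.0 < 5200, so use break Q=5200: TC = 45,600×£27.03 + (45,600/5200.0)×304 + (5200.0/2)×0.15×£27.03 = £1,245,775.55.
Lowest total cost among the candidates is at Q = 5200.0.

TC* ≈ £1,245,775.55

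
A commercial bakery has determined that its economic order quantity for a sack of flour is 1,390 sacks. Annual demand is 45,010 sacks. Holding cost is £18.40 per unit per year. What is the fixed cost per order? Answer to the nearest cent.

Invert the EOQ relation Q*² = 2DS/H.
From Q* = √(2DS/H): S = Q*²H / (2D) = 1,390² × 18.4 / (2 × 45,010) = 394.9194.

S ≈ £394.92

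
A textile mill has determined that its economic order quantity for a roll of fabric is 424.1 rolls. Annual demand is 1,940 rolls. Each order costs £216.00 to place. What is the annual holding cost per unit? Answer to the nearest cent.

H ≈ £4.66

The basic EOQ model gives Q* = √(2DS/H); rearrange for the unknown.
From Q* = √(2DS/H): H = 2DS / Q*² = 2 × 1,940 × 216 / 424.1² = 4.6596.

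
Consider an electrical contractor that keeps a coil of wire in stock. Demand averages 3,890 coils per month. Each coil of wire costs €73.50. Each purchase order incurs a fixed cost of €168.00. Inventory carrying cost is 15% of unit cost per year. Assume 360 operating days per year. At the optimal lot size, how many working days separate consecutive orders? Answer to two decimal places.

T ≈ 9.20 days

Annual demand D = 3,890 × 12 = 46,680.
Holding cost H = 0.15 × €73.50 = €11.0250 per unit per year.
The optimal lot size = √(2DS/H) = √(2 × 46,680 × 168 / 11.025) ≈ 1192.74.
Cycle time = Q*/D × 360 = 1192.74 / 46,680 × 360 ≈ 9.199 days.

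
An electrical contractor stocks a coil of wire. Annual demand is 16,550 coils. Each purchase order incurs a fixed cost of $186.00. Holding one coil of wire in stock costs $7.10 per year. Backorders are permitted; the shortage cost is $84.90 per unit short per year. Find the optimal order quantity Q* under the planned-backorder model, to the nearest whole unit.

Q* ≈ 969 coils

With planned backorders, Q* = √(2DS/H) · √((H+B)/B).
√(2DS/H) = √(2 × 16,550 × 186 / 7.1) = 931.196.
√((H+B)/B) = √((7.1+84.9)/84.9) = 1.0410.
Q* ≈ 969.352.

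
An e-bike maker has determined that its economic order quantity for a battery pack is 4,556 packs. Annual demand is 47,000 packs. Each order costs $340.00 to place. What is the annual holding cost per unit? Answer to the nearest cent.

H ≈ $1.54

The basic EOQ model gives Q* = √(2DS/H); rearrange for the unknown.
From Q* = √(2DS/H): H = 2DS / Q*² = 2 × 47,000 × 340 / 4,556² = 1.5397.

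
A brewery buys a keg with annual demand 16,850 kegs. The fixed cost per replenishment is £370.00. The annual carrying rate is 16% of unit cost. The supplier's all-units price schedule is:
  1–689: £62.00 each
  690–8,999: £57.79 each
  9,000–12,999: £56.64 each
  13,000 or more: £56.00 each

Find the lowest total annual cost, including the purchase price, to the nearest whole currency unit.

TC* ≈ £984,499

Holding cost per unit per year at price C is H = 0.16·C.
Candidates are each tier's EOQ (if it falls in that tier) and each price-break quantity.
Tier 1 (£62.00): EOQ = 1121.1 exceeds tier's upper bound 689, so this tier is dominated.
EOQ at £57.79 = 1161.3 (feasible in tier 2): TC = 16,850×£57.79 + (16,850/1161.3)×370 + (1161.3/2)×0.16×£57.79 = £984,498.97.
EOQ at £56.64 = 1173.0 < 9000, so use break Q=9000: TC = 16,850×£56.64 + (16,850/9000.0)×370 + (9000.0/2)×0.16×£56.64 = £995,857.52.
EOQ at £56.00 = 1179.7 < 13000, so use break Q=13000: TC = 16,850×£56.00 + (16,850/13000.0)×370 + (13000.0/2)×0.16×£56.00 = £1,002,319.58.
Lowest total cost among the candidates is at Q = 1161.3.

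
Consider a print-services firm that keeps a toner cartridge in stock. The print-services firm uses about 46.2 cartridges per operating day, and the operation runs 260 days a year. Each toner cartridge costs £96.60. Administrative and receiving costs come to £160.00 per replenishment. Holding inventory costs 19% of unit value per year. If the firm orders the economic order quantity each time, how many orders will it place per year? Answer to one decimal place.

N ≈ 26.2 orders per year

Annual demand D = 46.2 × 260 = 12,012.
Holding cost H = 0.19 × £96.60 = £18.3540 per unit per year.
EOQ = √(2DS/H) = √(2 × 12,012 × 160 / 18.354) ≈ 457.63.
Orders per year = D / Q* = 12,012 / 457.63 ≈ 26.248.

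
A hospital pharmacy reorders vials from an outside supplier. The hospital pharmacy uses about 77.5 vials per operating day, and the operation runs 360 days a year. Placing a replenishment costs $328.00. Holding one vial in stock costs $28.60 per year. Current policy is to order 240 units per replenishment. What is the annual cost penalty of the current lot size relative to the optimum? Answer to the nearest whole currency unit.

Extra cost ≈ $18,683 per year

Annual demand D = 77.5 × 360 = 27,900.
EOQ = √(2DS/H) = √(2 × 27,900 × 328 / 28.6) ≈ 799.97.
Cost at Q* = (D/Q*)S + (Q*/2)H = √(2DSH) ≈ $22,879.00.
Cost at Q = 240: (27,900/240)×328 + (240/2)×28.6 = $38,130.00 + $3,432.00 = $41,562.00.
Excess = $41,562.00 − $22,879.00 = $18,683.00.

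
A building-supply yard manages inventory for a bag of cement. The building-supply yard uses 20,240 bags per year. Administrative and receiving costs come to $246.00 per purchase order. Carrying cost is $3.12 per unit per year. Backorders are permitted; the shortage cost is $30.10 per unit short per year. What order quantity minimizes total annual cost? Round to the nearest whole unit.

With planned backorders, Q* = √(2DS/H) · √((H+B)/B).
√(2DS/H) = √(2 × 20,240 × 246 / 3.12) = 1786.531.
√((H+B)/B) = √((3.12+30.1)/30.1) = 1.0505.
Q* ≈ 1876.839.

Q* ≈ 1,877 bags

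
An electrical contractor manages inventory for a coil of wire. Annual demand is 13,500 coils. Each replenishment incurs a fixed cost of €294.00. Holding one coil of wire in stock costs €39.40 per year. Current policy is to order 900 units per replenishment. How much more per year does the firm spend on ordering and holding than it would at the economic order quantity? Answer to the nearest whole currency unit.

EOQ = √(2DS/H) = √(2 × 13,500 × 294 / 39.4) ≈ 448.86.
Cost at Q* = (D/Q*)S + (Q*/2)H = √(2DSH) ≈ €17,684.94.
Cost at Q = 900: (13,500/900)×294 + (900/2)×39.4 = €4,410.00 + €17,730.00 = €22,140.00.
Excess = €22,140.00 − €17,684.94 = €4,455.06.

Extra cost ≈ €4,455 per year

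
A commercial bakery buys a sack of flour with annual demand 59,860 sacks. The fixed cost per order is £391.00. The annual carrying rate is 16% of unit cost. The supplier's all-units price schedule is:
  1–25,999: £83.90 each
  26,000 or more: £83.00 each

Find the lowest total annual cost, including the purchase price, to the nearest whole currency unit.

TC* ≈ £5,047,322

Holding cost per unit per year at price C is H = 0.16·C.
Candidates are each tier's EOQ (if it falls in that tier) and each price-break quantity.
EOQ at £83.90 = 1867.4 (feasible in tier 1): TC = 59,860×£83.90 + (59,860/1867.4)×391 + (1867.4/2)×0.16×£83.90 = £5,047,321.60.
EOQ at £83.00 = 1877.5 < 26000, so use break Q=26000: TC = 59,860×£83.00 + (59,860/26000.0)×391 + (26000.0/2)×0.16×£83.00 = £5,141,920.20.
Lowest total cost among the candidates is at Q = 1867.4.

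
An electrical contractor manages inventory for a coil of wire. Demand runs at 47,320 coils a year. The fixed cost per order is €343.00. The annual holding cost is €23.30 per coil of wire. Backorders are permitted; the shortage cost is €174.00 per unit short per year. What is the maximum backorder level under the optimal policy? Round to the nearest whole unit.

S* ≈ 148 coils

With planned backorders, Q* = √(2DS/H) · √((H+B)/B).
√(2DS/H) = √(2 × 47,320 × 343 / 23.3) = 1180.338.
√((H+B)/B) = √((23.3+174)/174) = 1.0649.
Q* ≈ 1256.885.
S* = Q* · H/(H+B) = 1256.885 × 23.3/197.3 ≈ 148.431.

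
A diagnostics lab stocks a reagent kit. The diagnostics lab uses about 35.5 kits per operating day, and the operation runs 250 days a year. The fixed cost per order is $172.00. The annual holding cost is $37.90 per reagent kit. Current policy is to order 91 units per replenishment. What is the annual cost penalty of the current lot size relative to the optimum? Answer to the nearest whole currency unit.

Annual demand D = 35.5 × 250 = 8,875.
EOQ = √(2DS/H) = √(2 × 8,875 × 172 / 37.9) ≈ 283.82.
Cost at Q* = (D/Q*)S + (Q*/2)H = √(2DSH) ≈ $10,756.80.
Cost at Q = 91: (8,875/91)×172 + (91/2)×37.9 = $16,774.73 + $1,724.45 = $18,499.18.
Excess = $18,499.18 − $10,756.80 = $7,742.38.

Extra cost ≈ $7,742 per year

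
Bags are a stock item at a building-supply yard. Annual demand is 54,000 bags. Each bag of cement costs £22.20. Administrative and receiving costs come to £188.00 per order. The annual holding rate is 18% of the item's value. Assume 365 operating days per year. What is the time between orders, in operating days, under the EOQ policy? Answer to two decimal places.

T ≈ 15.24 days

Holding cost H = 0.18 × £22.20 = £3.9960 per unit per year.
The optimal lot size = √(2DS/H) = √(2 × 54,000 × 188 / 3.996) ≈ 2254.13.
Cycle time = Q*/D × 365 = 2254.13 / 54,000 × 365 ≈ 15.236 days.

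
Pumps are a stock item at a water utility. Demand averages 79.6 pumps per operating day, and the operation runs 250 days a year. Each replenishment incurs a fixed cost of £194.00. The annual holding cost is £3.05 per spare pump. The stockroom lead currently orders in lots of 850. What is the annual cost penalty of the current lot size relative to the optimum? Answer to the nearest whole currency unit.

Extra cost ≈ £985 per year

Annual demand D = 79.6 × 250 = 19,900.
EOQ = √(2DS/H) = √(2 × 19,900 × 194 / 3.05) ≈ 1591.08.
Cost at Q* = (D/Q*)S + (Q*/2)H = √(2DSH) ≈ £4,852.80.
Cost at Q = 850: (19,900/850)×194 + (850/2)×3.05 = £4,541.88 + £1,296.25 = £5,838.13.
Excess = £5,838.13 − £4,852.80 = £985.33.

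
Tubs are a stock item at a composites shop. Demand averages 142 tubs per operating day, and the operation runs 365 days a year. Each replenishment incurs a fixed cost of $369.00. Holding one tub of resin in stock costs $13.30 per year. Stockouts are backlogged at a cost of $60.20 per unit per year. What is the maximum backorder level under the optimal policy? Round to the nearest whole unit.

S* ≈ 339 tubs

Annual demand D = 142 × 365 = 51,830.
With planned backorders, Q* = √(2DS/H) · √((H+B)/B).
√(2DS/H) = √(2 × 51,830 × 369 / 13.3) = 1695.872.
√((H+B)/B) = √((13.3+60.2)/60.2) = 1.1050.
Q* ≈ 1873.865.
S* = Q* · H/(H+B) = 1873.865 × 13.3/73.5 ≈ 339.080.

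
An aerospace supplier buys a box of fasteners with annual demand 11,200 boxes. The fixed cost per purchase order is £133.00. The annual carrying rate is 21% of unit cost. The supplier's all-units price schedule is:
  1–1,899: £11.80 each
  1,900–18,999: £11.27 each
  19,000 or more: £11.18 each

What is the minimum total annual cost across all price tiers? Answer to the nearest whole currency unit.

TC* ≈ £129,256

Holding cost per unit per year at price C is H = 0.21·C.
Evaluate total cost at each tier's feasible EOQ or, if the EOQ is below the tier, at the tier's minimum quantity.
EOQ at £11.80 = 1096.5 (feasible in tier 1): TC = 11,200×£11.80 + (11,200/1096.5)×133 + (1096.5/2)×0.21×£11.80 = £134,877.07.
EOQ at £11.27 = 1122.0 < 1900, so use break Q=1900: TC = 11,200×£11.27 + (11,200/1900.0)×133 + (1900.0/2)×0.21×£11.27 = £129,256.37.
EOQ at £11.18 = 1126.5 < 19000, so use break Q=19000: TC = 11,200×£11.18 + (11,200/19000.0)×133 + (19000.0/2)×0.21×£11.18 = £147,598.50.
Lowest total cost among the candidates is at Q = 1900.0.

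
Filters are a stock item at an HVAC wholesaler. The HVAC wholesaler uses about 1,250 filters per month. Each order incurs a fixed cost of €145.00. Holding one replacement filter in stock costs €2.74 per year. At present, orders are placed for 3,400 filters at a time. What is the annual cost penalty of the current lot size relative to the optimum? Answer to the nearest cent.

Extra cost ≈ €1,845.32 per year

Annual demand D = 1,250 × 12 = 15,000.
EOQ = √(2DS/H) = √(2 × 15,000 × 145 / 2.74) ≈ 1260.00.
Cost at Q* = (D/Q*)S + (Q*/2)H = √(2DSH) ≈ €3,452.39.
Cost at Q = 3,400: (15,000/3,400)×145 + (3,400/2)×2.74 = €639.71 + €4,658.00 = €5,297.71.
Excess = €5,297.71 − €3,452.39 = €1,845.32.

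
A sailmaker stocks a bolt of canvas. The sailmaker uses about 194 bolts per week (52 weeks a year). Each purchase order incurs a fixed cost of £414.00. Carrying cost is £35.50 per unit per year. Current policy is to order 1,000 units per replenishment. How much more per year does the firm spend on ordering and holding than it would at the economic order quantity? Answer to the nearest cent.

Extra cost ≈ £4,706.48 per year

Annual demand D = 194 × 52 = 10,088.
EOQ = √(2DS/H) = √(2 × 10,088 × 414 / 35.5) ≈ 485.07.
Cost at Q* = (D/Q*)S + (Q*/2)H = √(2DSH) ≈ £17,219.95.
Cost at Q = 1,000: (10,088/1,000)×414 + (1,000/2)×35.5 = £4,176.43 + £17,750.00 = £21,926.43.
Excess = £21,926.43 − £17,219.95 = £4,706.48.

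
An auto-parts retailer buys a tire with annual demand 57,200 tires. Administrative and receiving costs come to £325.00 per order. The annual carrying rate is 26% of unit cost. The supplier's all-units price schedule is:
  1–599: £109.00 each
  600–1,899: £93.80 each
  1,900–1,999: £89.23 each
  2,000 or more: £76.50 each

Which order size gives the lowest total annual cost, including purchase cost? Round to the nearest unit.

Q* ≈ 2,000 tires

Holding cost per unit per year at price C is H = 0.26·C.
Evaluate total cost at each tier's feasible EOQ or, if the EOQ is below the tier, at the tier's minimum quantity.
Tier 1 (£109.00): EOQ = 1145.4 exceeds tier's upper bound 599, so this tier is dominated.
EOQ at £93.80 = 1234.7 (feasible in tier 2): TC = 57,200×£93.80 + (57,200/1234.7)×325 + (1234.7/2)×0.26×£93.80 = £5,395,472.22.
EOQ at £89.23 = 1265.9 < 1900, so use break Q=1900: TC = 57,200×£89.23 + (57,200/1900.0)×325 + (1900.0/2)×0.26×£89.23 = £5,135,780.02.
EOQ at £76.50 = 1367.2 < 2000, so use break Q=2000: TC = 57,200×£76.50 + (57,200/2000.0)×325 + (2000.0/2)×0.26×£76.50 = £4,404,985.00.
Lowest total cost is £4,404,985.00 at Q = 2000.0.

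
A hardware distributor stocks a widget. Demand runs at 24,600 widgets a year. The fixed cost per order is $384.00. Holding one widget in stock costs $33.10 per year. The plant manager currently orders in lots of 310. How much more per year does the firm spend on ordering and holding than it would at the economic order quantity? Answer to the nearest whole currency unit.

EOQ = √(2DS/H) = √(2 × 24,600 × 384 / 33.1) ≈ 755.50.
Cost at Q* = (D/Q*)S + (Q*/2)H = √(2DSH) ≈ $25,007.03.
Cost at Q = 310: (24,600/310)×384 + (310/2)×33.1 = $30,472.26 + $5,130.50 = $35,602.76.
Excess = $35,602.76 − $25,007.03 = $10,595.73.

Extra cost ≈ $10,596 per year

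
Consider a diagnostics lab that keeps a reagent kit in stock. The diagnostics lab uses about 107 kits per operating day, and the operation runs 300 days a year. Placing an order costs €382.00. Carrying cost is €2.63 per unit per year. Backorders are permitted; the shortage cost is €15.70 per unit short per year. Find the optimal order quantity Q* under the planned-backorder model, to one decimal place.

Annual demand D = 107 × 300 = 32,100.
With planned backorders, Q* = √(2DS/H) · √((H+B)/B).
√(2DS/H) = √(2 × 32,100 × 382 / 2.63) = 3053.665.
√((H+B)/B) = √((2.63+15.7)/15.7) = 1.0805.
Q* ≈ 3299.535.

Q* ≈ 3,299.5 kits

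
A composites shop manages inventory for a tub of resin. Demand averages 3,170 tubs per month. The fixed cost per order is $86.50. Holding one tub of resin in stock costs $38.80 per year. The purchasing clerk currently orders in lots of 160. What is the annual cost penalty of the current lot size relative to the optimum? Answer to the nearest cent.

Annual demand D = 3,170 × 12 = 38,040.
EOQ = √(2DS/H) = √(2 × 38,040 × 86.5 / 38.8) ≈ 411.84.
Cost at Q* = (D/Q*)S + (Q*/2)H = √(2DSH) ≈ $15,979.35.
Cost at Q = 160: (38,040/160)×86.5 + (160/2)×38.8 = $20,565.38 + $3,104.00 = $23,669.38.
Excess = $23,669.38 − $15,979.35 = $7,690.02.

Extra cost ≈ $7,690.02 per year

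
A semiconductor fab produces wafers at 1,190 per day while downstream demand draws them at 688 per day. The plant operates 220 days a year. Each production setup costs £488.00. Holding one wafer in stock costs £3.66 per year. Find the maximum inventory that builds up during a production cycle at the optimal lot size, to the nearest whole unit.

I_max ≈ 4,126 wafers

Annual demand D = 688 × 220 = 151,360.
Production build-up factor (1 − d/p) = 1 − 688/1,190 = 0.4218.
Q* = √(2DS / (H(1 − d/p))) = √(2 × 151,360 × 488 / (3.66 × 0.4218)).
= √(147,727,360 / 1.544) ≈ 9781.637.
Maximum inventory = Q*(1 − d/p) = 9781.637 × 0.4218 ≈ 4126.371.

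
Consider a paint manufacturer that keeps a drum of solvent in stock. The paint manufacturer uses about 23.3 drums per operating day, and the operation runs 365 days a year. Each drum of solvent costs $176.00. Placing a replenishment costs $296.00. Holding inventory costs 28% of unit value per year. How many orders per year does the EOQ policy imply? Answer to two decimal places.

N ≈ 26.61 orders per year

Annual demand D = 23.3 × 365 = 8,504.5.
Holding cost H = 0.28 × $176.00 = $49.2800 per unit per year.
Q* = √(2DS/H) = √(2 × 8,504.5 × 296 / 49.28) ≈ 319.63.
Orders per year = D / Q* = 8,504.5 / 319.63 ≈ 26.607.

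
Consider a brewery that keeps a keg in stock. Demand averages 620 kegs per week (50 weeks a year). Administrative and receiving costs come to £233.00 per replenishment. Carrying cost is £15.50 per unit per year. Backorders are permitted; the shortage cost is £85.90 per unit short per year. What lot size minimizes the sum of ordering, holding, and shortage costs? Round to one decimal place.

Q* ≈ 1,048.9 kegs

Annual demand D = 620 × 50 = 31,000.
With planned backorders, Q* = √(2DS/H) · √((H+B)/B).
√(2DS/H) = √(2 × 31,000 × 233 / 15.5) = 965.401.
√((H+B)/B) = √((15.5+85.9)/85.9) = 1.0865.
Q* ≈ 1048.891.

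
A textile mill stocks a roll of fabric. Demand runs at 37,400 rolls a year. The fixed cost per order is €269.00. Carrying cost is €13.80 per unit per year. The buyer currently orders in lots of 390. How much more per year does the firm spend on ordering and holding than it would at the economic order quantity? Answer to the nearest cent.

Extra cost ≈ €11,823.90 per year

EOQ = √(2DS/H) = √(2 × 37,400 × 269 / 13.8) ≈ 1207.50.
Cost at Q* = (D/Q*)S + (Q*/2)H = √(2DSH) ≈ €16,663.51.
Cost at Q = 390: (37,400/390)×269 + (390/2)×13.8 = €25,796.41 + €2,691.00 = €28,487.41.
Excess = €28,487.41 − €16,663.51 = €11,823.90.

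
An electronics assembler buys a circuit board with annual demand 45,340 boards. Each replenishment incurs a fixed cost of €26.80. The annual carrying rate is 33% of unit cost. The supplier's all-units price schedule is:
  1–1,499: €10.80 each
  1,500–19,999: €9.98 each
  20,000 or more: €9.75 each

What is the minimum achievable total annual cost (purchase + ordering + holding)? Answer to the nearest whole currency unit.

TC* ≈ €455,773

Holding cost per unit per year at price C is H = 0.33·C.
For each price level, check whether its EOQ is feasible; otherwise the best quantity at that price is the breakpoint.
EOQ at €10.80 = 825.8 (feasible in tier 1): TC = 45,340×€10.80 + (45,340/825.8)×26.8 + (825.8/2)×0.33×€10.80 = €492,615.01.
EOQ at €9.98 = 859.0 < 1500, so use break Q=1500: TC = 45,340×€9.98 + (45,340/1500.0)×26.8 + (1500.0/2)×0.33×€9.98 = €455,773.32.
EOQ at €9.75 = 869.1 < 20000, so use break Q=20000: TC = 45,340×€9.75 + (45,340/20000.0)×26.8 + (20000.0/2)×0.33×€9.75 = €474,300.76.
Lowest total cost among the candidates is at Q = 1500.0.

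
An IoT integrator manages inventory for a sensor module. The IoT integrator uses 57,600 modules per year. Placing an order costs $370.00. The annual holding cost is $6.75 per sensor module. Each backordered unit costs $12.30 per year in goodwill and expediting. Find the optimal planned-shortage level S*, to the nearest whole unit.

S* ≈ 1,108 modules

With planned backorders, Q* = √(2DS/H) · √((H+B)/B).
√(2DS/H) = √(2 × 57,600 × 370 / 6.75) = 2512.900.
√((H+B)/B) = √((6.75+12.3)/12.3) = 1.2445.
Q* ≈ 3127.304.
S* = Q* · H/(H+B) = 3127.304 × 6.75/19.05 ≈ 1108.100.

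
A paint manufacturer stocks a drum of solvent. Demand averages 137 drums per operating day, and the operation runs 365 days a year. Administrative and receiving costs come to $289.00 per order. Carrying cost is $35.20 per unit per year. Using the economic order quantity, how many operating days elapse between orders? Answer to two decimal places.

Annual demand D = 137 × 365 = 50,005.
The optimal lot size = √(2DS/H) = √(2 × 50,005 × 289 / 35.2) ≈ 906.15.
Cycle time = Q*/D × 365 = 906.15 / 50,005 × 365 ≈ 6.614 days.

T ≈ 6.61 days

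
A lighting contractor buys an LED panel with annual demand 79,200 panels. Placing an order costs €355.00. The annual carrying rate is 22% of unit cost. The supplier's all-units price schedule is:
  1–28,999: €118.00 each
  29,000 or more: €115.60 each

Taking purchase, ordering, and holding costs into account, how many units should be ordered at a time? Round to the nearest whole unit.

Holding cost per unit per year at price C is H = 0.22·C.
For each price level, check whether its EOQ is feasible; otherwise the best quantity at that price is the breakpoint.
EOQ at €118.00 = 1471.8 (feasible in tier 1): TC = 79,200×€118.00 + (79,200/1471.8)×355 + (1471.8/2)×0.22×€118.00 = €9,383,807.10.
EOQ at €115.60 = 1487.0 < 29000, so use break Q=29000: TC = 79,200×€115.60 + (79,200/29000.0)×355 + (29000.0/2)×0.22×€115.60 = €9,525,253.52.
Lowest total cost is €9,383,807.10 at Q = 1471.8.

Q* ≈ 1,472 panels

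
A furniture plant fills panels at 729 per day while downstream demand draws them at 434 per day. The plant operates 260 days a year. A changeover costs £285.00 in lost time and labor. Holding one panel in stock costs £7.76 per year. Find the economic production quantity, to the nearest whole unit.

Annual demand D = 434 × 260 = 112,840.
Production build-up factor (1 − d/p) = 1 − 434/729 = 0.4047.
Q* = √(2DS / (H(1 − d/p))) = √(2 × 112,840 × 285 / (7.76 × 0.4047)).
= √(64,318,800 / 3.1402) ≈ 4525.753.

Q* ≈ 4,526 panels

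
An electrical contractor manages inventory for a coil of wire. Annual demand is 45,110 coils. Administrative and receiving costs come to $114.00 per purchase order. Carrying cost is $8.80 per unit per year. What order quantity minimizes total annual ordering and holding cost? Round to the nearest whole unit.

Q* ≈ 1,081 coils

EOQ = √(2DS / H) = √(2 × 45,110 × 114 / 8.8).
= √(10,285,080 / 8.8) = √1,168,759.0909 ≈ 1081.092.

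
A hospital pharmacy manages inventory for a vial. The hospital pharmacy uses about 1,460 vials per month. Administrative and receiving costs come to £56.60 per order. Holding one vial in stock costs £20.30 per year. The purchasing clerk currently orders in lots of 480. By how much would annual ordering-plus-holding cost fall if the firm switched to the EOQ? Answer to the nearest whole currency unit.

Extra cost ≈ £593 per year

Annual demand D = 1,460 × 12 = 17,520.
EOQ = √(2DS/H) = √(2 × 17,520 × 56.6 / 20.3) ≈ 312.57.
Cost at Q* = (D/Q*)S + (Q*/2)H = √(2DSH) ≈ £6,345.10.
Cost at Q = 480: (17,520/480)×56.6 + (480/2)×20.3 = £2,065.90 + £4,872.00 = £6,937.90.
Excess = £6,937.90 − £6,345.10 = £592.80.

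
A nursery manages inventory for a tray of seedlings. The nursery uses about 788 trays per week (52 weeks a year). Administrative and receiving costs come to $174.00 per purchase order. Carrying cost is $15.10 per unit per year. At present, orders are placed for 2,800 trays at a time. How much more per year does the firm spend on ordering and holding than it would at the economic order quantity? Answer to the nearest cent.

Extra cost ≈ $9,012.56 per year

Annual demand D = 788 × 52 = 40,976.
EOQ = √(2DS/H) = √(2 × 40,976 × 174 / 15.1) ≈ 971.78.
Cost at Q* = (D/Q*)S + (Q*/2)H = √(2DSH) ≈ $14,673.81.
Cost at Q = 2,800: (40,976/2,800)×174 + (2,800/2)×15.1 = $2,546.37 + $21,140.00 = $23,686.37.
Excess = $23,686.37 − $14,673.81 = $9,012.56.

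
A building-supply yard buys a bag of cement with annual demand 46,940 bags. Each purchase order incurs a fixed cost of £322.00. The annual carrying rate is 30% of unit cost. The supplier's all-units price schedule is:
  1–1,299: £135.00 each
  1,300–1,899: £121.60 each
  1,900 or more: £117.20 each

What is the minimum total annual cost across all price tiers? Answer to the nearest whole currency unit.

TC* ≈ £5,542,725

Holding cost per unit per year at price C is H = 0.30·C.
For each price level, check whether its EOQ is feasible; otherwise the best quantity at that price is the breakpoint.
EOQ at £135.00 = 863.9 (feasible in tier 1): TC = 46,940×£135.00 + (46,940/863.9)×322 + (863.9/2)×0.30×£135.00 = £6,371,889.84.
EOQ at £121.60 = 910.3 < 1300, so use break Q=1300: TC = 46,940×£121.60 + (46,940/1300.0)×322 + (1300.0/2)×0.30×£121.60 = £5,743,242.68.
EOQ at £117.20 = 927.2 < 1900, so use break Q=1900: TC = 46,940×£117.20 + (46,940/1900.0)×322 + (1900.0/2)×0.30×£117.20 = £5,542,725.09.
Lowest total cost among the candidates is at Q = 1900.0.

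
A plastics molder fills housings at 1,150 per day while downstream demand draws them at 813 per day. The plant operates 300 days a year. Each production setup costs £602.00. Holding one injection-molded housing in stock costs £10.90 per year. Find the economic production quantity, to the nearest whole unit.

Annual demand D = 813 × 300 = 243,900.
Production build-up factor (1 − d/p) = 1 − 813/1,150 = 0.2930.
Q* = √(2DS / (H(1 − d/p))) = √(2 × 243,900 × 602 / (10.9 × 0.2930)).
= √(293,655,600 / 3.1942) ≈ 9588.261.

Q* ≈ 9,588 housings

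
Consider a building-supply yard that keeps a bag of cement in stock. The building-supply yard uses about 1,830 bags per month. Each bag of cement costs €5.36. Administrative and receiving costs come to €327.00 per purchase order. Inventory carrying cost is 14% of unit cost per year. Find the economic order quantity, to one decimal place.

Q* ≈ 4,374.8 bags

Annual demand D = 1,830 × 12 = 21,960.
Holding cost H = 0.14 × €5.36 = €0.7504 per unit per year.
EOQ = √(2DS / H) = √(2 × 21,960 × 327 / 0.7504).
= √(14,361,840 / 0.7504) = √19,138,912.58 ≈ 4374.804.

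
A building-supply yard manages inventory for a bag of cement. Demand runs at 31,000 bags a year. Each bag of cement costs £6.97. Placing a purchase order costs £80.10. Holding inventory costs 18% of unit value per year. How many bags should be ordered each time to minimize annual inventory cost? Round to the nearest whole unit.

Holding cost H = 0.18 × £6.97 = £1.2546 per unit per year.
EOQ = √(2DS / H) = √(2 × 31,000 × 80.1 / 1.2546).
= √(4,966,200 / 1.2546) = √3,958,393.1133 ≈ 1989.571.

Q* ≈ 1,990 bags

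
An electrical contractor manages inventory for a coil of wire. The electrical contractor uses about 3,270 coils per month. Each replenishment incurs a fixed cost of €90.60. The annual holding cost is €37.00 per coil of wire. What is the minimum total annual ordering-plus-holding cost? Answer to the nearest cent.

TC* ≈ €16,219.76

Annual demand D = 3,270 × 12 = 39,240.
EOQ = √(2DS/H) = √(2 × 39,240 × 90.6 / 37) ≈ 438.37.
At Q*, ordering cost (D/Q*)S equals holding cost (Q*/2)H, each = √(DSH/2).
Minimum total = √(2DSH) = √(2 × 39,240 × 90.6 × 37) ≈ 16219.761.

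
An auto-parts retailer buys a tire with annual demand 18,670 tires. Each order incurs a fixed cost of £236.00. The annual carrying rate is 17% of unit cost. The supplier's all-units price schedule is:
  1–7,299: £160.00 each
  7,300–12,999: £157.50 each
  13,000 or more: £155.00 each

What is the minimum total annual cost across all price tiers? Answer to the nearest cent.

Holding cost per unit per year at price C is H = 0.17·C.
Candidates are each tier's EOQ (if it falls in that tier) and each price-break quantity.
EOQ at £160.00 = 569.2 (feasible in tier 1): TC = 18,670×£160.00 + (18,670/569.2)×236 + (569.2/2)×0.17×£160.00 = £3,002,682.02.
EOQ at £157.50 = 573.7 < 7300, so use break Q=7300: TC = 18,670×£157.50 + (18,670/7300.0)×236 + (7300.0/2)×0.17×£157.50 = £3,038,857.33.
EOQ at £155.00 = 578.3 < 13000, so use break Q=13000: TC = 18,670×£155.00 + (18,670/13000.0)×236 + (13000.0/2)×0.17×£155.00 = £3,065,463.93.
Lowest total cost among the candidates is at Q = 569.2.

TC* ≈ £3,002,682.02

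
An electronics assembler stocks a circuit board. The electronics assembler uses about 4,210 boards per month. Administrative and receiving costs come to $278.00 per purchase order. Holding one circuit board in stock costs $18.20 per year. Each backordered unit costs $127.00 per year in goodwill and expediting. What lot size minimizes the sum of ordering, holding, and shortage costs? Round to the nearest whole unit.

Q* ≈ 1,328 boards

Annual demand D = 4,210 × 12 = 50,520.
With planned backorders, Q* = √(2DS/H) · √((H+B)/B).
√(2DS/H) = √(2 × 50,520 × 278 / 18.2) = 1242.320.
√((H+B)/B) = √((18.2+127)/127) = 1.0693.
Q* ≈ 1328.357.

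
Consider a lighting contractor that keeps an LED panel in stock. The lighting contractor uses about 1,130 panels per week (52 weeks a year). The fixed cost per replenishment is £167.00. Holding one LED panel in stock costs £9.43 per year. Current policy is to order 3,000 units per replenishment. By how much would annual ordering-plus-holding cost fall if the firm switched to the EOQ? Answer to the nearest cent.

Annual demand D = 1,130 × 52 = 58,760.
EOQ = √(2DS/H) = √(2 × 58,760 × 167 / 9.43) ≈ 1442.64.
Cost at Q* = (D/Q*)S + (Q*/2)H = √(2DSH) ≈ £13,604.10.
Cost at Q = 3,000: (58,760/3,000)×167 + (3,000/2)×9.43 = £3,270.97 + £14,145.00 = £17,415.97.
Excess = £17,415.97 − £13,604.10 = £3,811.87.

Extra cost ≈ £3,811.87 per year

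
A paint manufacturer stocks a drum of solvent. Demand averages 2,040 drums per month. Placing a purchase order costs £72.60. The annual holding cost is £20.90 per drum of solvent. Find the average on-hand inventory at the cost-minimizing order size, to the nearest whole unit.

Annual demand D = 2,040 × 12 = 24,480.
The optimal lot size = √(2DS/H) = √(2 × 24,480 × 72.6 / 20.9) ≈ 412.40.
Average inventory = Q*/2 ≈ 412.40 / 2 = 206.199.

Average inventory ≈ 206 drums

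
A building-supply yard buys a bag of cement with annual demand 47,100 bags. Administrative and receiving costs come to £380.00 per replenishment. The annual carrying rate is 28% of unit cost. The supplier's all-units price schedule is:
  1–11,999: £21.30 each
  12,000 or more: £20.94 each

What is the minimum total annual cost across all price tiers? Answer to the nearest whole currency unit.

TC* ≈ £1,017,841

Holding cost per unit per year at price C is H = 0.28·C.
For each price level, check whether its EOQ is feasible; otherwise the best quantity at that price is the breakpoint.
EOQ at £21.30 = 2449.9 (feasible in tier 1): TC = 47,100×£21.30 + (47,100/2449.9)×380 + (2449.9/2)×0.28×£21.30 = £1,017,841.21.
EOQ at £20.94 = 2470.9 < 12000, so use break Q=12000: TC = 47,100×£20.94 + (47,100/12000.0)×380 + (12000.0/2)×0.28×£20.94 = £1,022,944.70.
Lowest total cost among the candidates is at Q = 2449.9.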